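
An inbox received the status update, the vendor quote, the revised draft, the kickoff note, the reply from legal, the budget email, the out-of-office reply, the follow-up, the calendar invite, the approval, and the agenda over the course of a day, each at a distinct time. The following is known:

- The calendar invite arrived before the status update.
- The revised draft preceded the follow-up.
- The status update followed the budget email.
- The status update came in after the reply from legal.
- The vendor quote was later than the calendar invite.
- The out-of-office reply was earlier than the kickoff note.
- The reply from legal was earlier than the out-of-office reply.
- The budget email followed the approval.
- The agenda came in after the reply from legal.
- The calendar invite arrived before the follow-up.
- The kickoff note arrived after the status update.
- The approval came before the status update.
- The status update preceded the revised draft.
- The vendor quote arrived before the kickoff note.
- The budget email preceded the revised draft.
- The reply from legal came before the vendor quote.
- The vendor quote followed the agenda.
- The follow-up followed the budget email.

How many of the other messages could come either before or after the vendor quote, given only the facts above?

Forced before the vendor quote: the agenda, the calendar invite, and the reply from legal; forced after the vendor quote: the kickoff note.
That leaves the approval, the budget email, the follow-up, the out-of-office reply, the revised draft, and the status update with no forced order relative to the vendor quote — 6.

6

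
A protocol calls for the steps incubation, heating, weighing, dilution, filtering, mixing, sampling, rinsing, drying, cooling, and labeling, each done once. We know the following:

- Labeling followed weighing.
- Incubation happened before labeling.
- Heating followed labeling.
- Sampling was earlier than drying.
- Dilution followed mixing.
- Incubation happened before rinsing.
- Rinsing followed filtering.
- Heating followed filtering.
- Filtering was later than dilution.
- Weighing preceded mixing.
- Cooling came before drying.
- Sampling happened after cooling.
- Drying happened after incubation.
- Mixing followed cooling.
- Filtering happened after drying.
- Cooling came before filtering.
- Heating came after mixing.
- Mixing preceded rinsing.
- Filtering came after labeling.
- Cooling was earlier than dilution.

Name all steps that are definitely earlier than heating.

cooling, dilution, drying, filtering, incubation, labeling, mixing, sampling, weighing

Directly stated before heating: filtering, labeling, and mixing.
Cooling reaches heating via cooling → filtering → heating.
Dilution reaches heating via dilution → filtering → heating.
Drying reaches heating via drying → filtering → heating.
Likewise incubation, sampling, and weighing each reach heating by chaining the stated constraints.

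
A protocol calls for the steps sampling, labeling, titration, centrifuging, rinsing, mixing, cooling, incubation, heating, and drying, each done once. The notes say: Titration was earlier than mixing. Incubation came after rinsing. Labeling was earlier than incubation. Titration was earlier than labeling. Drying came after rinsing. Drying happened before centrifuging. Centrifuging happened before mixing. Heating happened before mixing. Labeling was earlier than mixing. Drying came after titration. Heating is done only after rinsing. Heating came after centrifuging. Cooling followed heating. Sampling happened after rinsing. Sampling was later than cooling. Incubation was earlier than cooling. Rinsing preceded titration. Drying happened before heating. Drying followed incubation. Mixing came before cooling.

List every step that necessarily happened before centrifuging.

drying, incubation, labeling, rinsing, titration

Directly stated before centrifuging: drying.
Incubation reaches centrifuging via incubation → drying → centrifuging.
Labeling reaches centrifuging via labeling → incubation → drying → centrifuging.
Rinsing reaches centrifuging via rinsing → drying → centrifuging.
Likewise titration reaches centrifuging by chaining the stated constraints.
No chain forces cooling (or any of the others) ahead of centrifuging.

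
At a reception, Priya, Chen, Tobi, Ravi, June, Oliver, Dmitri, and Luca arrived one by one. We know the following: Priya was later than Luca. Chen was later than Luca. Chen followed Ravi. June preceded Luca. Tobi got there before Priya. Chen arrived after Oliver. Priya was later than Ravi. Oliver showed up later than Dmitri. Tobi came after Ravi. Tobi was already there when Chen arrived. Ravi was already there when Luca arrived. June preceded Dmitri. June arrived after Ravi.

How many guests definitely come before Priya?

Directly stated before Priya: Luca, Ravi, and Tobi.
June reaches Priya via June → Luca → Priya.
That's June, Luca, Ravi, and Tobi — 4 in all.

4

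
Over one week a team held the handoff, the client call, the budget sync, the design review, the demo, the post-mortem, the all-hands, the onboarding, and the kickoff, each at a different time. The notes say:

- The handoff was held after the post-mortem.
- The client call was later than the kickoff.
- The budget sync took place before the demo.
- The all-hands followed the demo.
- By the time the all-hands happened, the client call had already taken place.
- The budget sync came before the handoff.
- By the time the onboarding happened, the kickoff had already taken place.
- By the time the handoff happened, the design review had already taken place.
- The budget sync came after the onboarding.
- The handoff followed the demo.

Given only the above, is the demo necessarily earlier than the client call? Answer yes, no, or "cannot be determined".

No chain of stated constraints runs from the demo to the client call, and none runs from the client call to the demo either.
So the relative order of the demo and the client call is not fixed by the given facts.

cannot be determined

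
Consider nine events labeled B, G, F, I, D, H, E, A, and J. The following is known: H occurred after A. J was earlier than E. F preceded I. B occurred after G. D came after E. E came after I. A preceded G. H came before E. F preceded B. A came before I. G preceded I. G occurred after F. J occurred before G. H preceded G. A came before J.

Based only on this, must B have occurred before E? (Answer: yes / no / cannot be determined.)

No chain of stated constraints runs from B to E, and none runs from E to B either.
So the relative order of B and E is not fixed by the given facts.

cannot be determined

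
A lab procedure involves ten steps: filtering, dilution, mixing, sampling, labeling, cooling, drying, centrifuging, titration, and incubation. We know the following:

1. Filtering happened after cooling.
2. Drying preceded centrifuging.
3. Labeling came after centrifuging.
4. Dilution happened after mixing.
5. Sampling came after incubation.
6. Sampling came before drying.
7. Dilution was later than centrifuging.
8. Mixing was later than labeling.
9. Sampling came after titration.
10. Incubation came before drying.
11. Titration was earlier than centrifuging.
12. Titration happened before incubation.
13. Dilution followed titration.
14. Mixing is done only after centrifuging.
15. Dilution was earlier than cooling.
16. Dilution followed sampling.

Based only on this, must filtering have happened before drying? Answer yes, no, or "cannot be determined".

Tracing the constraints gives drying → centrifuging → dilution → cooling → filtering, so drying must come before filtering.
That means filtering cannot be before drying.

no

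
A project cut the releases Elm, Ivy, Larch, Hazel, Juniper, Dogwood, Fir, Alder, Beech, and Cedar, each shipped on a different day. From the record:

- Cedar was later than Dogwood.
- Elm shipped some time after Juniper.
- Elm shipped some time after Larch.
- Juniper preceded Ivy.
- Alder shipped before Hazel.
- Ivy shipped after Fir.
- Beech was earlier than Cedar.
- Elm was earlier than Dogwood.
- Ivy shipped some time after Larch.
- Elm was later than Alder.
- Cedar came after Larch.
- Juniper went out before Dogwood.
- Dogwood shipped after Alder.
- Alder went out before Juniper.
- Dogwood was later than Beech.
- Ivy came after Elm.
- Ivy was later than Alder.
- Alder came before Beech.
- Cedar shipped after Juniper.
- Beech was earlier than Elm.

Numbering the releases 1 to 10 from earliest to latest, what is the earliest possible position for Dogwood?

6

Alder, Beech, Elm, Juniper, and Larch must all come before Dogwood — 5 forced predecessors.
Nothing else is forced ahead of Dogwood, so its earliest slot is position 5 + 1 = 6.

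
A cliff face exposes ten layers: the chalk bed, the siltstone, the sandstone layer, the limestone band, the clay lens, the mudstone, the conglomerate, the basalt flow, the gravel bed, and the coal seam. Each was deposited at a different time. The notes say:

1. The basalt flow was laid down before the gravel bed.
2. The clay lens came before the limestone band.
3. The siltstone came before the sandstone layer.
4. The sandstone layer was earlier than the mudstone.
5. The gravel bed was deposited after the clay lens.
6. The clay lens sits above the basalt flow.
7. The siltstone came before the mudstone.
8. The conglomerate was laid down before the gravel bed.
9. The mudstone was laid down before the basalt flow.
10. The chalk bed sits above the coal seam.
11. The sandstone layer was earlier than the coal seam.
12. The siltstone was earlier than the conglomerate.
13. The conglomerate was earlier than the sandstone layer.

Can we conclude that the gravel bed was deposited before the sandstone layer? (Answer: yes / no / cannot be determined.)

Tracing the constraints gives the sandstone layer → the mudstone → the basalt flow → the gravel bed, so the sandstone layer must come before the gravel bed.
That means the gravel bed cannot be before the sandstone layer.

no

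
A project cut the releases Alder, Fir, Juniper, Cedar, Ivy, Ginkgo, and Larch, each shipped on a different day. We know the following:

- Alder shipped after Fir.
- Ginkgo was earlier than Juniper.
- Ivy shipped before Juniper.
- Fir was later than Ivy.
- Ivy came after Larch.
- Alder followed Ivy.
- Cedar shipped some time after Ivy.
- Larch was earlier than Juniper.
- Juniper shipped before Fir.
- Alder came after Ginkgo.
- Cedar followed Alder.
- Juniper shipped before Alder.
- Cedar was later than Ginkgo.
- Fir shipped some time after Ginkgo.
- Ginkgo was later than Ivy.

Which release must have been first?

Larch has a chain of constraints placing it before every other release, so Larch must be first.

Larch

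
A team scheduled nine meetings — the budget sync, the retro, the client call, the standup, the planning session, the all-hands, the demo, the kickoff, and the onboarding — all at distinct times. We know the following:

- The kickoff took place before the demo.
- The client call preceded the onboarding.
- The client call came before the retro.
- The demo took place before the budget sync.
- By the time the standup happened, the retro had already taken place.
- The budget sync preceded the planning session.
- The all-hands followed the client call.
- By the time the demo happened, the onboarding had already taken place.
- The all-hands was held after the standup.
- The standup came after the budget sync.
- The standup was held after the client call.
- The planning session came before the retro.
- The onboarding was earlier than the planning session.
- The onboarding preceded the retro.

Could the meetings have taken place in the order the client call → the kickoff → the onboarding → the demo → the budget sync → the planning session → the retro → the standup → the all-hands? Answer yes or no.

yes

Check each stated constraint against the proposed order — e.g. the client call is ahead of the standup; the client call is ahead of the all-hands. Every pair is in the required order; nothing is violated.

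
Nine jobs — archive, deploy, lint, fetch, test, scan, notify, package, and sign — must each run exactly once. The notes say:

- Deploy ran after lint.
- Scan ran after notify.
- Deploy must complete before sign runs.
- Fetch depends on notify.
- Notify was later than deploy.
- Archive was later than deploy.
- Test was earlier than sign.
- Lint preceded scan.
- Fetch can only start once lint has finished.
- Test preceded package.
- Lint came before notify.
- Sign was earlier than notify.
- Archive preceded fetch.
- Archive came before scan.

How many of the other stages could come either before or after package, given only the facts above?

Forced before package: test.
That leaves archive, deploy, fetch, lint, notify, scan, and sign with no forced order relative to package — 7.

7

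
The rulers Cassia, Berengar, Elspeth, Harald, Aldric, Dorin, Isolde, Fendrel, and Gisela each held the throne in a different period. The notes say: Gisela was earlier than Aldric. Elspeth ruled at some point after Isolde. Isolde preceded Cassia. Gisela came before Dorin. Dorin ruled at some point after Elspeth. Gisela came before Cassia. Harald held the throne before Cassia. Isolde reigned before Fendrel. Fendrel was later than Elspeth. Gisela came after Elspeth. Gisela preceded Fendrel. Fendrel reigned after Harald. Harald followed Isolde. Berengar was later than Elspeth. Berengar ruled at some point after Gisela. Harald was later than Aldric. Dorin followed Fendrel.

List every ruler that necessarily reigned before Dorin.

Directly stated before Dorin: Elspeth, Fendrel, and Gisela.
Aldric reaches Dorin via Aldric → Harald → Fendrel → Dorin.
Harald reaches Dorin via Harald → Fendrel → Dorin.
Isolde reaches Dorin via Isolde → Elspeth → Dorin.
No chain forces Berengar (or any of the others) ahead of Dorin.

Aldric, Elspeth, Fendrel, Gisela, Harald, Isolde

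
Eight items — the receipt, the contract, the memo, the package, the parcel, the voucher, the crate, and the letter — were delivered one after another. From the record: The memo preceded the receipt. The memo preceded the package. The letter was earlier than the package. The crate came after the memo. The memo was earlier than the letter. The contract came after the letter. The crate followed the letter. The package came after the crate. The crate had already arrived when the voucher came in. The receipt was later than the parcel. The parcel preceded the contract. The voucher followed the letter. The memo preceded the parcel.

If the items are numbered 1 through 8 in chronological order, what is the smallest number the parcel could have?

2

The memo must come before the parcel — 1 forced predecessor.
Nothing else is forced ahead of the parcel, so its earliest slot is position 1 + 1 = 2.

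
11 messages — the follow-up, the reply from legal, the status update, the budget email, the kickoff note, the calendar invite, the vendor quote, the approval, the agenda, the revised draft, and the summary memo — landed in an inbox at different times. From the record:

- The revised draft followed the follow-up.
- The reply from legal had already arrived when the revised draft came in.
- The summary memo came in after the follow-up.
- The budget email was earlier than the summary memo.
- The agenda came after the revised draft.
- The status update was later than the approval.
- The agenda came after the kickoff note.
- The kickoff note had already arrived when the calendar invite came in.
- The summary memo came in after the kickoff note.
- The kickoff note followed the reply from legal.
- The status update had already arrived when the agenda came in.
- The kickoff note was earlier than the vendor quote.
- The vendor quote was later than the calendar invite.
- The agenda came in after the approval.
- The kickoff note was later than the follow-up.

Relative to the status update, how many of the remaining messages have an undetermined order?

Forced before the status update: the approval; forced after the status update: the agenda.
That leaves the budget email, the calendar invite, the follow-up, the kickoff note, the reply from legal, the revised draft, the summary memo, and the vendor quote with no forced order relative to the status update — 8.

8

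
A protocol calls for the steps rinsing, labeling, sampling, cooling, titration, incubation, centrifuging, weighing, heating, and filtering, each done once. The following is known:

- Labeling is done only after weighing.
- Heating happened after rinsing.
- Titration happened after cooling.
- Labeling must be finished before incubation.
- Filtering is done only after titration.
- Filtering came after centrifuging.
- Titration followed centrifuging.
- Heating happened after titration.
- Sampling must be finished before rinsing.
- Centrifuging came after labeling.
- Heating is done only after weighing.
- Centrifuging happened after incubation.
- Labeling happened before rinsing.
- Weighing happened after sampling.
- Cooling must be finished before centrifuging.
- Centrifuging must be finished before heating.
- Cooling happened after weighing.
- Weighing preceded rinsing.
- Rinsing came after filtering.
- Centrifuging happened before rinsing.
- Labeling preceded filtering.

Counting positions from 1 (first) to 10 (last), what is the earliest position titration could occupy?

7

Centrifuging, cooling, incubation, labeling, sampling, and weighing must all come before titration — 6 forced predecessors.
Nothing else is forced ahead of titration, so its earliest slot is position 6 + 1 = 7.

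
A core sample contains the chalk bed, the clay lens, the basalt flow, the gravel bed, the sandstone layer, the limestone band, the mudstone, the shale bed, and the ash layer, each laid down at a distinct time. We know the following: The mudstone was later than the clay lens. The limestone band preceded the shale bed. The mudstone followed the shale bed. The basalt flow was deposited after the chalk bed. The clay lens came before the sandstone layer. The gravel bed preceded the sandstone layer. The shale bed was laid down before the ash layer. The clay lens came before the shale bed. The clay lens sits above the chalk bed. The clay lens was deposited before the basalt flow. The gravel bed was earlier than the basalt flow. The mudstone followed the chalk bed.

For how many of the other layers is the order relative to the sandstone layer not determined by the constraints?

Forced before the sandstone layer: the chalk bed, the clay lens, and the gravel bed.
That leaves the ash layer, the basalt flow, the limestone band, the mudstone, and the shale bed with no forced order relative to the sandstone layer — 5.

5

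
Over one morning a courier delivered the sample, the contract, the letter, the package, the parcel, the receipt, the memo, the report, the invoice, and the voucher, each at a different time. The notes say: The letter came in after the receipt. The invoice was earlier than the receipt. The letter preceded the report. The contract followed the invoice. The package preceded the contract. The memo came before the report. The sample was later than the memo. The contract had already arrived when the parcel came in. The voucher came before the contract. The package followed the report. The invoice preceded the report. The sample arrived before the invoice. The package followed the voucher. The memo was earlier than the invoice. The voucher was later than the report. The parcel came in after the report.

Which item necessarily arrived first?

The memo has a chain of constraints placing it before every other item, so the memo must be first.

the memo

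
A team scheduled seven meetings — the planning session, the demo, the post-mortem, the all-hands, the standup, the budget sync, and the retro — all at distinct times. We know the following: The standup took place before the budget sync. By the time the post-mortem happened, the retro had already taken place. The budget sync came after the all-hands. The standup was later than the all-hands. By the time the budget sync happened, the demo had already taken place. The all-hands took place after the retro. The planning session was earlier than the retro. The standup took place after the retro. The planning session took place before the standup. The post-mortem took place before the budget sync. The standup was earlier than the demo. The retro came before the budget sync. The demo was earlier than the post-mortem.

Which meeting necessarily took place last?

the budget sync

Every other meeting has a chain of constraints placing it before the budget sync, so the budget sync is last.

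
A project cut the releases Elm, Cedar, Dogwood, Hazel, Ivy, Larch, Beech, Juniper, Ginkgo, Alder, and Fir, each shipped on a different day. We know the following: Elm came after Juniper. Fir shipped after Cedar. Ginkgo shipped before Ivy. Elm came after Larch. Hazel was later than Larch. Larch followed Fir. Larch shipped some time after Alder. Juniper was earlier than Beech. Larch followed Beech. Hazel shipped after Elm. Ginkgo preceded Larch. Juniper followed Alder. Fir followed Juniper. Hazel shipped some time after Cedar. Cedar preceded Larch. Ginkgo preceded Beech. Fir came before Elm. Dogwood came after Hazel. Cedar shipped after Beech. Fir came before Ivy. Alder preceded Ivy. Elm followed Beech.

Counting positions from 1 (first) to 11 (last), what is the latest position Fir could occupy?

6

Fir must come before Dogwood, Elm, Hazel, Ivy, and Larch — 5 releases forced after it.
Everything else can be placed before Fir in some valid order, so Fir can sit as late as position 11 − 5 = 6.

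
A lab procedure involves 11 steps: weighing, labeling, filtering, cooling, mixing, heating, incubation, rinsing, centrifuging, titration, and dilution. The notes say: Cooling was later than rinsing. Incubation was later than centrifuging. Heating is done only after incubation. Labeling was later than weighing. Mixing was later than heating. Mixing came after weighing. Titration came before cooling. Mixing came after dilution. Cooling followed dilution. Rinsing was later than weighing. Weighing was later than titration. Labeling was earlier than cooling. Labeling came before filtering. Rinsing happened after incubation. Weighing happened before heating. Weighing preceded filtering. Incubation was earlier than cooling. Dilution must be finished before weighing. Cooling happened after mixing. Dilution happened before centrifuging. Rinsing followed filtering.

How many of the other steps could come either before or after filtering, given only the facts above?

4

Forced before filtering: dilution, labeling, titration, and weighing; forced after filtering: cooling and rinsing.
That leaves centrifuging, heating, incubation, and mixing with no forced order relative to filtering — 4.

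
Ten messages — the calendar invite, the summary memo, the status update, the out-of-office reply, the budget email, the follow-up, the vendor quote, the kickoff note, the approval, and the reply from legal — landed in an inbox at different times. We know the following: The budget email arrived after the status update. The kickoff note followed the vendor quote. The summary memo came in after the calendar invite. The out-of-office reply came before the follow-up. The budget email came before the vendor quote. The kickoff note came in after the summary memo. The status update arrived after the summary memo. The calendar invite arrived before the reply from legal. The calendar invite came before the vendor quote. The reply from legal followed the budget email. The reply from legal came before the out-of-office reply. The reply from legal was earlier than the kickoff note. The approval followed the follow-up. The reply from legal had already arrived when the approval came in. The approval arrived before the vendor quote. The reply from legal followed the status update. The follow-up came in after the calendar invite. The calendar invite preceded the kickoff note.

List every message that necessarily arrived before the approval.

the budget email, the calendar invite, the follow-up, the out-of-office reply, the reply from legal, the status update, the summary memo

Directly stated before the approval: the follow-up and the reply from legal.
The budget email reaches the approval via the budget email → the reply from legal → the approval.
The calendar invite reaches the approval via the calendar invite → the reply from legal → the approval.
The out-of-office reply reaches the approval via the out-of-office reply → the follow-up → the approval.
Likewise the status update and the summary memo each reach the approval by chaining the stated constraints.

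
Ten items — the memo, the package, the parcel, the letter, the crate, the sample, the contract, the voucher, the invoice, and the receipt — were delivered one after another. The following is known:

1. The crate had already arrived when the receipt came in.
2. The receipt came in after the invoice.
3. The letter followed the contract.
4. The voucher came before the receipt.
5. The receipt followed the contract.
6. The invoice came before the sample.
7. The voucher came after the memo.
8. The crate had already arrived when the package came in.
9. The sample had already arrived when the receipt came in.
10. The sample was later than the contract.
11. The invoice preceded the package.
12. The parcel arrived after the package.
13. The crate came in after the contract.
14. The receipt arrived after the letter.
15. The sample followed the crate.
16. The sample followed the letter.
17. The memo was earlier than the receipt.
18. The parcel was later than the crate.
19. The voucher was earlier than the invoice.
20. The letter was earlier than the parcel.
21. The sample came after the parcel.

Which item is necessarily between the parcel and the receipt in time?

the sample

Tracing the constraints gives the parcel → the sample → the receipt, so the sample sits after the parcel and before the receipt.
No other item is forced both after the parcel and before the receipt.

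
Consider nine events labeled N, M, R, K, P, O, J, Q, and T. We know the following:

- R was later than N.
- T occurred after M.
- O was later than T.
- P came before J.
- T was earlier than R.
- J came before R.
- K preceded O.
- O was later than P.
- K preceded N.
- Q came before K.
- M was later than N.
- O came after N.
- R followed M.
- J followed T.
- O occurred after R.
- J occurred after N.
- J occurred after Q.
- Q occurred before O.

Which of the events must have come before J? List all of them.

Directly stated before J: N, P, Q, and T.
K reaches J via K → N → J.
M reaches J via M → T → J.
No chain forces O (or any of the others) ahead of J.

K, M, N, P, Q, T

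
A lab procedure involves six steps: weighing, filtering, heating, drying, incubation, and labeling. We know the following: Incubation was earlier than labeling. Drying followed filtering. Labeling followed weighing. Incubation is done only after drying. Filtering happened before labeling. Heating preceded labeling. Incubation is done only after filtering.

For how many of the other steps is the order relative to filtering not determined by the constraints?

2

Forced after filtering: drying, incubation, and labeling.
That leaves heating and weighing with no forced order relative to filtering — 2.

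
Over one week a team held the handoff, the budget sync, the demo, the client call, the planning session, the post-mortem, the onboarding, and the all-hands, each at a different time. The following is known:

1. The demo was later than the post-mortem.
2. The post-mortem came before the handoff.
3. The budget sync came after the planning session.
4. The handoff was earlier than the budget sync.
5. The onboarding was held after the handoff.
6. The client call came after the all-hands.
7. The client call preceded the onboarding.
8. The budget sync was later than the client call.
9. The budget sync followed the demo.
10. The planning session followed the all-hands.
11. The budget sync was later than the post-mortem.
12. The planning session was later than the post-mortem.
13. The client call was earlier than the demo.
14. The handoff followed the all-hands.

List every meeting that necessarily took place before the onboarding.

Directly stated before the onboarding: the client call and the handoff.
The all-hands reaches the onboarding via the all-hands → the client call → the onboarding.
The post-mortem reaches the onboarding via the post-mortem → the handoff → the onboarding.

the all-hands, the client call, the handoff, the post-mortem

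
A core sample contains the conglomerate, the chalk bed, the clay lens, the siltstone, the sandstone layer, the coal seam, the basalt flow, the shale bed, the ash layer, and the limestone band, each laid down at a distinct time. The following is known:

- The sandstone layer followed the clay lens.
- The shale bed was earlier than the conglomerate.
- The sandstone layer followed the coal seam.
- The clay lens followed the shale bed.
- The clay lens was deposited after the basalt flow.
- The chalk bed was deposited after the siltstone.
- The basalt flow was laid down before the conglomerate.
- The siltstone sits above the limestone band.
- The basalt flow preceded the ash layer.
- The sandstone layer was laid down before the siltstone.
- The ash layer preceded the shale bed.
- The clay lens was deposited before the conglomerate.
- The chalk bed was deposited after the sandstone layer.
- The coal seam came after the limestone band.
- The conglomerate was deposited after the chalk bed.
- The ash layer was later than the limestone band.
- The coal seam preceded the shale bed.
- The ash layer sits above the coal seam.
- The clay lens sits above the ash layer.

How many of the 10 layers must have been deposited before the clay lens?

Directly stated before the clay lens: the ash layer, the basalt flow, and the shale bed.
The coal seam reaches the clay lens via the coal seam → the shale bed → the clay lens.
The limestone band reaches the clay lens via the limestone band → the ash layer → the clay lens.
No chain forces the siltstone (or any of the others) ahead of the clay lens.
That's the ash layer, the basalt flow, the coal seam, the limestone band, and the shale bed — 5 in all.

5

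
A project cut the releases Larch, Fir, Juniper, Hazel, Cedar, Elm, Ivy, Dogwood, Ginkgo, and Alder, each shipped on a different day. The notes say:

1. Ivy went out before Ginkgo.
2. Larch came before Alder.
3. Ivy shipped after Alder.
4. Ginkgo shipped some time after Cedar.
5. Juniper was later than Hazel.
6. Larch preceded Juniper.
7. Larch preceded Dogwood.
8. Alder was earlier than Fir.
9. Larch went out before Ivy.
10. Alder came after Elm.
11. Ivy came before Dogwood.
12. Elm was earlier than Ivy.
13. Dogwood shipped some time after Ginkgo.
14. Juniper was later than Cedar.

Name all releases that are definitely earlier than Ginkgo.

Directly stated before Ginkgo: Cedar and Ivy.
Alder reaches Ginkgo via Alder → Ivy → Ginkgo.
Elm reaches Ginkgo via Elm → Ivy → Ginkgo.
Larch reaches Ginkgo via Larch → Ivy → Ginkgo.
No chain forces Dogwood (or any of the others) ahead of Ginkgo.

Alder, Cedar, Elm, Ivy, Larch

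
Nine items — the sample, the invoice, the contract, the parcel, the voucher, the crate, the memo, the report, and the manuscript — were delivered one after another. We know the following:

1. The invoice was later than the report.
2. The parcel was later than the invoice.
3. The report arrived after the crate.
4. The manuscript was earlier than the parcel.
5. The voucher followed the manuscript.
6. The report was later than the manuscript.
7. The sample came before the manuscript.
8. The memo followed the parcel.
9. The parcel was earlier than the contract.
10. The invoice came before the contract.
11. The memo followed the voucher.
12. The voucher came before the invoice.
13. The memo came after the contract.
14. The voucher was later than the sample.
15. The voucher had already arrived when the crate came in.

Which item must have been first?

the sample

The sample has a chain of constraints placing it before every other item, so the sample must be first.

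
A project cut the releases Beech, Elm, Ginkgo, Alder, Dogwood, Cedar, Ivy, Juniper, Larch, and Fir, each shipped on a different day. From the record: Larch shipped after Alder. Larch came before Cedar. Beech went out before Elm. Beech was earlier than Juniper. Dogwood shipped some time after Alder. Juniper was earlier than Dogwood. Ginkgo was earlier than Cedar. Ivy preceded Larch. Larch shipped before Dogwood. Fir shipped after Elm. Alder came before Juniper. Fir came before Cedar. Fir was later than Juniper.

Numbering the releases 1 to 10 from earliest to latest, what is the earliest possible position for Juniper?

Alder and Beech must both come before Juniper — 2 forced predecessors.
Nothing else is forced ahead of Juniper, so its earliest slot is position 2 + 1 = 3.

3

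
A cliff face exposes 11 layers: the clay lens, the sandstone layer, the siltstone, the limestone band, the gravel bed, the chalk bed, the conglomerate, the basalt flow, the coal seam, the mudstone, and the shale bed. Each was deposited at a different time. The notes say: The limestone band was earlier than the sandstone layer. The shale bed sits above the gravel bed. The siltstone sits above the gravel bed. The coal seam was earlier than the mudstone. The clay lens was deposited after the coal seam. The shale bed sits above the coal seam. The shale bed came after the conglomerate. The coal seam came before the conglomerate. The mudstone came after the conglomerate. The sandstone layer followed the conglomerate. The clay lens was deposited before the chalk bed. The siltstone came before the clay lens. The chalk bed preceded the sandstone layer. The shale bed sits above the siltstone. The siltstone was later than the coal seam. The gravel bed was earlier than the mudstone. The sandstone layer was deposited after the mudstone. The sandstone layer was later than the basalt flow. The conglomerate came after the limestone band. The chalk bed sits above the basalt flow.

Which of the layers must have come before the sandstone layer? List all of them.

Directly stated before the sandstone layer: the basalt flow, the chalk bed, the conglomerate, the limestone band, and the mudstone.
The clay lens reaches the sandstone layer via the clay lens → the chalk bed → the sandstone layer.
The coal seam reaches the sandstone layer via the coal seam → the mudstone → the sandstone layer.
The gravel bed reaches the sandstone layer via the gravel bed → the mudstone → the sandstone layer.
Likewise the siltstone reaches the sandstone layer by chaining the stated constraints.
No chain forces the shale bed ahead of the sandstone layer.

the basalt flow, the chalk bed, the clay lens, the coal seam, the conglomerate, the gravel bed, the limestone band, the mudstone, the siltstone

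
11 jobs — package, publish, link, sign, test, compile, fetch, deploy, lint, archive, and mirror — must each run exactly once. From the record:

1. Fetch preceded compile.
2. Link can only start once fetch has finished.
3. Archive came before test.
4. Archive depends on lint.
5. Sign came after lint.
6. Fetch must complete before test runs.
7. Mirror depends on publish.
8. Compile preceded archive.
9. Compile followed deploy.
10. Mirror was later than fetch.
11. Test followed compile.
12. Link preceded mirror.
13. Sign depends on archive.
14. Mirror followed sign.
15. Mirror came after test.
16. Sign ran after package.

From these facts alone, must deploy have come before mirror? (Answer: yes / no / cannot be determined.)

Chain the constraints: deploy → compile → test → mirror. Each link is directly stated, so deploy comes before mirror.

yes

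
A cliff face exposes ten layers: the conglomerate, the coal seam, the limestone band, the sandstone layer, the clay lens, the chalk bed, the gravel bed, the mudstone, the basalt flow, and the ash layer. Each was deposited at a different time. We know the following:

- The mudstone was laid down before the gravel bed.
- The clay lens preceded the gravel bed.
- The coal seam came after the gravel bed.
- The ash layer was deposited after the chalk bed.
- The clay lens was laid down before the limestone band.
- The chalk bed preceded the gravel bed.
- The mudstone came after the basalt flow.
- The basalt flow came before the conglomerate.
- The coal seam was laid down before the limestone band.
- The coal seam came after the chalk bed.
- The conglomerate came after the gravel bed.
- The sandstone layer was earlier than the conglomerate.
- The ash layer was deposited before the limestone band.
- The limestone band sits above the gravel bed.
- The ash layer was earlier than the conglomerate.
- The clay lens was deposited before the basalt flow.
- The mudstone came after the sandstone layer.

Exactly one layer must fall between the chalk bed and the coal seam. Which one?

the gravel bed

Tracing the constraints gives the chalk bed → the gravel bed → the coal seam, so the gravel bed sits after the chalk bed and before the coal seam.
No other layer is forced both after the chalk bed and before the coal seam.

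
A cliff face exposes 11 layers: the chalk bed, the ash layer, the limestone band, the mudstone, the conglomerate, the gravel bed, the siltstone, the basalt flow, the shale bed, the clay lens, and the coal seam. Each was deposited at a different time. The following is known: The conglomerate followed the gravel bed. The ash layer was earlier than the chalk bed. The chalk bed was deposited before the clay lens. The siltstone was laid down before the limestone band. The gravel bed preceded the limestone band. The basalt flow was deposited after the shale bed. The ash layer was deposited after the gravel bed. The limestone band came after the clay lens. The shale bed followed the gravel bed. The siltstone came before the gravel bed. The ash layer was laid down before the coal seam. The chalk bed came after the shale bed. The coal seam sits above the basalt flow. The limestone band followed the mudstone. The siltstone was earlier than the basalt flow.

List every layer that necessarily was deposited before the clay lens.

Directly stated before the clay lens: the chalk bed.
The ash layer reaches the clay lens via the ash layer → the chalk bed → the clay lens.
The gravel bed reaches the clay lens via the gravel bed → the shale bed → the chalk bed → the clay lens.
The shale bed reaches the clay lens via the shale bed → the chalk bed → the clay lens.
Likewise the siltstone reaches the clay lens by chaining the stated constraints.

the ash layer, the chalk bed, the gravel bed, the shale bed, the siltstone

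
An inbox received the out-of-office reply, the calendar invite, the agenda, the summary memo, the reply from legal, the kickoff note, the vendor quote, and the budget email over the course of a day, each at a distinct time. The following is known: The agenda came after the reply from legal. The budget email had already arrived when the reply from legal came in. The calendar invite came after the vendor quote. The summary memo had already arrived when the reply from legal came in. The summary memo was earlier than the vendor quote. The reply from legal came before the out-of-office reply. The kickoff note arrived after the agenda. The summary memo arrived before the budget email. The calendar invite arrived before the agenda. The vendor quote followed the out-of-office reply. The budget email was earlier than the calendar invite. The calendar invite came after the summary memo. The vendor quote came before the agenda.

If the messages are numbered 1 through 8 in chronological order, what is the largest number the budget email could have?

The budget email must come before the agenda, the calendar invite, the kickoff note, the out-of-office reply, the reply from legal, and the vendor quote — 6 messages forced after it.
Everything else can be placed before the budget email in some valid order, so the budget email can sit as late as position 8 − 6 = 2.

2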